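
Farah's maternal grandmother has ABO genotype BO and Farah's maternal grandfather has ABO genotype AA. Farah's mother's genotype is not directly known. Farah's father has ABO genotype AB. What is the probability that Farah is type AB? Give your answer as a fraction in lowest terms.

Farah's mother's ABO genotype from BO × AA: 1/2 AB, 1/2 AO.
Crossing each possibility with the father AB and summing P(type AB): 1/2·1/2 + 1/2·1/4 = 3/8.

3/8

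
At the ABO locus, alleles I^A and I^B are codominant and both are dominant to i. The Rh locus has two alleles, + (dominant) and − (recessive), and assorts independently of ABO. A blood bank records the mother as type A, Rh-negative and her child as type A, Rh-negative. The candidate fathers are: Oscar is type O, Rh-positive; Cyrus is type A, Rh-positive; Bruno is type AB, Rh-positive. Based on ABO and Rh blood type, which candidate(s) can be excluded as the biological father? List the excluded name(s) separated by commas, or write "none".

A candidate is excluded only if no genotype consistent with his phenotype could produce a type A, Rh-negative child with a type A, Rh-negative mother.
Every candidate has at least one consistent genotype combination, so none can be excluded.

none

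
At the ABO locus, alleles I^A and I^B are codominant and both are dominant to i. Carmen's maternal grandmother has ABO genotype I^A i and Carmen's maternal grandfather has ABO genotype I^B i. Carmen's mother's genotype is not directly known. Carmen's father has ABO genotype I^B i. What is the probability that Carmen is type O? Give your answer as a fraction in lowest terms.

1/4

Carmen's mother's ABO genotype from I^A i × I^B i: 1/4 I^A I^B, 1/4 I^A i, 1/4 I^B i, 1/4 i i.
Crossing each possibility with the father I^B i and summing P(type O): 1/4·0 + 1/4·1/4 + 1/4·1/4 + 1/4·1/2 = 1/4.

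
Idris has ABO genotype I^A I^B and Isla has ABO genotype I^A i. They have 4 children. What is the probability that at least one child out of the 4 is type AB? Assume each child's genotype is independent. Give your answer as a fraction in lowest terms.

ABO cross I^A I^B × I^A i → 1/2 A, 1/4 B, 1/4 AB.
So P(type AB) = 1/4 per child.
P(none) = (3/4)^4 = 81/256; P(at least one) = 1 − 81/256 = 175/256.

175/256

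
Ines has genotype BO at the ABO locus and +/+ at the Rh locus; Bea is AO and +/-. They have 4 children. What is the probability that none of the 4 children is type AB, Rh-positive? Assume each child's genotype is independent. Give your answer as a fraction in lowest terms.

ABO cross BO × AO → 1/4 O, 1/4 A, 1/4 B, 1/4 AB.
Rh cross +/+ × +/- → 1 Rh+; so P(type AB, Rh-positive) = 1/4 × 1 = 1/4 per child.
P(not type AB, Rh-positive) = 3/4 for one child; (3/4)^4 = 81/256.

81/256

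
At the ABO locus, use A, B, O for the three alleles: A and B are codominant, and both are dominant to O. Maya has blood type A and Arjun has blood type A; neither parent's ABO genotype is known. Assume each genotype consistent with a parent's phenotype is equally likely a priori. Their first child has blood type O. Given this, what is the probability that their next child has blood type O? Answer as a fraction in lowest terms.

1/4

Possible genotypes: Maya ∈ {AA, AO}; Arjun ∈ {AA, AO}.
Weight each parental genotype pair by prior × P(type-O child):
  AO × AO: posterior weight 1; P(next child type O) = 1/4.
Weighted sum = 1/4.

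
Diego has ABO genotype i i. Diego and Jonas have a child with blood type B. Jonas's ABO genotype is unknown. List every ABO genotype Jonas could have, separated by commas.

I^A I^B, I^B I^B, I^B i

For each candidate genotype of Jonas, check whether crossing it with i i can produce every observed child phenotype.
  I^A I^A → possible child types {A} ✗
  I^A I^B → possible child types {A, B} ✓
  I^A i → possible child types {O, A} ✗
  I^B I^B → possible child types {B} ✓
  I^B i → possible child types {O, B} ✓
  i i → possible child types {O} ✗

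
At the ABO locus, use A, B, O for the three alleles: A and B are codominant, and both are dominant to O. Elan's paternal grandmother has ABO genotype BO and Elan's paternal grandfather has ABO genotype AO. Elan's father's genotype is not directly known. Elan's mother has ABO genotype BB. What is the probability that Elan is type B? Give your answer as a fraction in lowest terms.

Elan's father's ABO genotype from BO × AO: 1/4 AB, 1/4 AO, 1/4 BO, 1/4 OO.
Crossing each possibility with the mother BB and summing P(type B): 1/4·1/2 + 1/4·1/2 + 1/4·1 + 1/4·1 = 3/4.

3/4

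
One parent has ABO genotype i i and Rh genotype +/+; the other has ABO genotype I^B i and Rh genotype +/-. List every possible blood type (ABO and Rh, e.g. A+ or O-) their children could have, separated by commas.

Gametes from i i × I^B i give offspring ABO genotypes I^B i, i i, i.e. phenotypes O, B.
Rh cross +/+ × +/- → phenotypes Rh+.
Combining independently: O+, B+.

O+, B+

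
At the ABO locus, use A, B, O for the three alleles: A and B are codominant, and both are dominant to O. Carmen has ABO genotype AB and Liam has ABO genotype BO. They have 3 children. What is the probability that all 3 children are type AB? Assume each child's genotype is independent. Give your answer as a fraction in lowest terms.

ABO cross AB × BO → 1/4 A, 1/2 B, 1/4 AB.
So P(type AB) = 1/4 per child.
All 3 independent: (1/4)^3 = 1/64.

1/64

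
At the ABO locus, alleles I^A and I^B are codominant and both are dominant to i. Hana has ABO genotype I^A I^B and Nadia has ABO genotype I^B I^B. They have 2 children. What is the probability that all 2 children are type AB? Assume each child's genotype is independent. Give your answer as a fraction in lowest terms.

ABO cross I^A I^B × I^B I^B → 1/2 B, 1/2 AB.
So P(type AB) = 1/2 per child.
All 2 independent: (1/2)^2 = 1/4.

1/4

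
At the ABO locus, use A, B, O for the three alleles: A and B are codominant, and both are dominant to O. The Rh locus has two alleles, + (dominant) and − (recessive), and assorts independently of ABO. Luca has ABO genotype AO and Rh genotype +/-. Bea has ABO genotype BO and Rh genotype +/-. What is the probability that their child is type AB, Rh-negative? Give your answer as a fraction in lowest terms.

1/16

ABO cross AO × BO → offspring phenotypes: 1/4 O, 1/4 A, 1/4 B, 1/4 AB.
Rh cross +/- × +/- → 3/4 Rh+, 1/4 Rh-.
Independent loci: P(type AB, Rh-negative) = 1/4 × 1/4 = 1/16.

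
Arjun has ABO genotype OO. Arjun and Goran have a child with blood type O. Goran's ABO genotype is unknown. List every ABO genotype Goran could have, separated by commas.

AO, BO, OO

For each candidate genotype of Goran, check whether crossing it with OO can produce every observed child phenotype.
  AA → possible child types {A} ✗
  AB → possible child types {A, B} ✗
  AO → possible child types {O, A} ✓
  BB → possible child types {B} ✗
  BO → possible child types {O, B} ✓
  OO → possible child types {O} ✓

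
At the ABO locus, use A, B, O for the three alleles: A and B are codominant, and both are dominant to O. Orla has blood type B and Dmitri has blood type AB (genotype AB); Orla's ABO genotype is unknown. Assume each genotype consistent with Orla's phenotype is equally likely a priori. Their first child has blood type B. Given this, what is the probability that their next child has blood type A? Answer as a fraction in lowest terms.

Possible genotypes: Orla ∈ {BB, BO}; Dmitri ∈ {AB}.
Weight each parental genotype pair by prior × P(type-B child):
  BB × AB: posterior weight 1/2; P(next child type A) = 0.
  BO × AB: posterior weight 1/2; P(next child type A) = 1/4.
Weighted sum = 1/8.

1/8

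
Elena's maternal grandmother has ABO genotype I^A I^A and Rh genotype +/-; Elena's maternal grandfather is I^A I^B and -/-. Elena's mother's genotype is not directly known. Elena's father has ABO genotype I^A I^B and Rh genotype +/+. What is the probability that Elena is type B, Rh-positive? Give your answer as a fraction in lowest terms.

1/8

Elena's mother's ABO genotype from I^A I^A × I^A I^B: 1/2 I^A I^A, 1/2 I^A I^B.
Crossing each possibility with the father I^A I^B and summing P(type B): 1/2·0 + 1/2·1/4 = 1/8.
Similarly for Rh via the mother's Rh distribution: P(Rh+) = 1.
Independent loci: 1/8 × 1 = 1/8.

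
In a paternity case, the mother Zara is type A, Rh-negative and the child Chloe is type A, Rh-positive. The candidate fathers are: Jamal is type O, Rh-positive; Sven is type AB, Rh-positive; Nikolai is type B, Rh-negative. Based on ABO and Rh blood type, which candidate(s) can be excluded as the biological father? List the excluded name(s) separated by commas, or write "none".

A candidate is excluded only if no genotype consistent with his phenotype could produce a type A, Rh-positive child with a type A, Rh-negative mother.
Nikolai (type B, Rh-): no genotype consistent with that phenotype can produce a type-A Rh+ child with a type-A mother.

Nikolai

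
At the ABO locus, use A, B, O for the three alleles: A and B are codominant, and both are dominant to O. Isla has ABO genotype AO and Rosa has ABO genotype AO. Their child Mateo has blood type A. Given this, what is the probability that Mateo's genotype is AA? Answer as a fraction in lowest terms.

1/3

Cross AO × AO → 1/4 AA, 1/2 AO, 1/4 OO.
Type-A genotypes among offspring: AA (1/4), AO (1/2); total 3/4.
P(AA | type A) = (1/4) / (3/4) = 1/3.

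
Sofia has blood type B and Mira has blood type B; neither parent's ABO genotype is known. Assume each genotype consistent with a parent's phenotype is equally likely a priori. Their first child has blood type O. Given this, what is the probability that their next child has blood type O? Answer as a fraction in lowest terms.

Possible genotypes: Sofia ∈ {BB, BO}; Mira ∈ {BB, BO}.
Weight each parental genotype pair by prior × P(type-O child):
  BO × BO: posterior weight 1; P(next child type O) = 1/4.
Weighted sum = 1/4.

1/4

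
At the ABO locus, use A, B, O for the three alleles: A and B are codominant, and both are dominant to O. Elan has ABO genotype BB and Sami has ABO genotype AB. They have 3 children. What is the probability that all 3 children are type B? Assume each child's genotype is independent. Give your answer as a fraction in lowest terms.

ABO cross BB × AB → 1/2 B, 1/2 AB.
So P(type B) = 1/2 per child.
All 3 independent: (1/2)^3 = 1/8.

1/8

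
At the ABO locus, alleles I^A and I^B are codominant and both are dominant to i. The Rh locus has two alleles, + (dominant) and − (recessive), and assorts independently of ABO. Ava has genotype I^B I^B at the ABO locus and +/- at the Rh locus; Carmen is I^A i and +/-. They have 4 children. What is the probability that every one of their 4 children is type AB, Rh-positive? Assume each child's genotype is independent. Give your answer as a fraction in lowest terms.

ABO cross I^B I^B × I^A i → 1/2 B, 1/2 AB.
Rh cross +/- × +/- → 3/4 Rh+, 1/4 Rh-; so P(type AB, Rh-positive) = 1/2 × 3/4 = 3/8 per child.
All 4 independent: (3/8)^4 = 81/4096.

81/4096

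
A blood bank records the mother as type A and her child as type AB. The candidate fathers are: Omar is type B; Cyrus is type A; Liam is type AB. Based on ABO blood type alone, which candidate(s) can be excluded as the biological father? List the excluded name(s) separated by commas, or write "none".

A candidate is excluded only if no genotype consistent with his phenotype could produce a type AB child with a type A mother.
Cyrus (type A): no genotype consistent with that phenotype can produce a type-AB child with a type-A mother.

Cyrus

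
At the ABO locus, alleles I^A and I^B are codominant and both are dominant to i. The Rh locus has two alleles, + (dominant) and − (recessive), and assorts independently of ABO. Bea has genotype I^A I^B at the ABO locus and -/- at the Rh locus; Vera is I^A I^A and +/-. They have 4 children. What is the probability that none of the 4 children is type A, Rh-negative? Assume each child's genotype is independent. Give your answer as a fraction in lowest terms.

ABO cross I^A I^B × I^A I^A → 1/2 A, 1/2 AB.
Rh cross -/- × +/- → 1/2 Rh+, 1/2 Rh-; so P(type A, Rh-negative) = 1/2 × 1/2 = 1/4 per child.
P(not type A, Rh-negative) = 3/4 for one child; (3/4)^4 = 81/256.

81/256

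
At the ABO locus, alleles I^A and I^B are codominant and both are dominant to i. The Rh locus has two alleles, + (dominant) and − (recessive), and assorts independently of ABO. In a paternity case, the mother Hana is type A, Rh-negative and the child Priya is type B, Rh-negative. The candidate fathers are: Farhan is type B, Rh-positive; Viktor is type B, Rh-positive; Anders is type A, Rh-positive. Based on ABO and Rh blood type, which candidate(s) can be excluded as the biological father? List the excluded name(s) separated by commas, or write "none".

A candidate is excluded only if no genotype consistent with his phenotype could produce a type B, Rh-negative child with a type A, Rh-negative mother.
Anders (type A, Rh+): no genotype consistent with that phenotype can produce a type-B Rh- child with a type-A mother.

Anders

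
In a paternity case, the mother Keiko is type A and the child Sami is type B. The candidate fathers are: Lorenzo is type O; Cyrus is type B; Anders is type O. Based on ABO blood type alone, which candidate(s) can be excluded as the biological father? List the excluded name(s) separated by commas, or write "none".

A candidate is excluded only if no genotype consistent with his phenotype could produce a type B child with a type A mother.
Lorenzo (type O): no genotype consistent with that phenotype can produce a type-B child with a type-A mother.
Anders (type O): no genotype consistent with that phenotype can produce a type-B child with a type-A mother.

Lorenzo, Anders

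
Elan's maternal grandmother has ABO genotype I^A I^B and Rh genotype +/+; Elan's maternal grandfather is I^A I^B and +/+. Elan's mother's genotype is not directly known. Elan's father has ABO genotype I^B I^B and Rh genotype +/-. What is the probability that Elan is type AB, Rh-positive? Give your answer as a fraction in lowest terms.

Elan's mother's ABO genotype from I^A I^B × I^A I^B: 1/4 I^A I^A, 1/2 I^A I^B, 1/4 I^B I^B.
Crossing each possibility with the father I^B I^B and summing P(type AB): 1/4·1 + 1/2·1/2 + 1/4·0 = 1/2.
Similarly for Rh via the mother's Rh distribution: P(Rh+) = 1.
Independent loci: 1/2 × 1 = 1/2.

1/2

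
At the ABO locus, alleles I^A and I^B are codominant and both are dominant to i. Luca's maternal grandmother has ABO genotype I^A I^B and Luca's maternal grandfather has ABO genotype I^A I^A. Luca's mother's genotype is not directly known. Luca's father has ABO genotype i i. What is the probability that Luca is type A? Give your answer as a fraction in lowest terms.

Luca's mother's ABO genotype from I^A I^B × I^A I^A: 1/2 I^A I^A, 1/2 I^A I^B.
Crossing each possibility with the father i i and summing P(type A): 1/2·1 + 1/2·1/2 = 3/4.

3/4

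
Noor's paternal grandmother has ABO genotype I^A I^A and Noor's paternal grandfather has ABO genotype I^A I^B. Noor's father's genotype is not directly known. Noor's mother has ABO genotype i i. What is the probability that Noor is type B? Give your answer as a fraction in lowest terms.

1/4

Noor's father's ABO genotype from I^A I^A × I^A I^B: 1/2 I^A I^A, 1/2 I^A I^B.
Crossing each possibility with the mother i i and summing P(type B): 1/2·0 + 1/2·1/2 = 1/4.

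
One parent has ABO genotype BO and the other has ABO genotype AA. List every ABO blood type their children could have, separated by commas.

Gametes from BO × AA give offspring ABO genotypes AB, AO, i.e. phenotypes A, AB.

A, AB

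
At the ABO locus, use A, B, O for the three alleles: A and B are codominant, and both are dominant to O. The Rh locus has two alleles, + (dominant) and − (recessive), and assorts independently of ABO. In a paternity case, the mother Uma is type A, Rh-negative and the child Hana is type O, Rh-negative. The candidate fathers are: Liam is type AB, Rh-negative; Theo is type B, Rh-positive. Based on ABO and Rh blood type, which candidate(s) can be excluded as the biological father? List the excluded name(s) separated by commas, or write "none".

Liam

A candidate is excluded only if no genotype consistent with his phenotype could produce a type O, Rh-negative child with a type A, Rh-negative mother.
Liam (type AB, Rh-): no genotype consistent with that phenotype can produce a type-O Rh- child with a type-A mother.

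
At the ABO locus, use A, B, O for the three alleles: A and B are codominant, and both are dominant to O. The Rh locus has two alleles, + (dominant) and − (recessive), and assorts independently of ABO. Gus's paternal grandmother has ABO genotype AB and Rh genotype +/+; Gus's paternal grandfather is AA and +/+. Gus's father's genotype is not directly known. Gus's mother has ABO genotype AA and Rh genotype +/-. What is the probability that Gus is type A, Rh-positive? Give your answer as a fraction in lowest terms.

Gus's father's ABO genotype from AB × AA: 1/2 AA, 1/2 AB.
Crossing each possibility with the mother AA and summing P(type A): 1/2·1 + 1/2·1/2 = 3/4.
Similarly for Rh via the father's Rh distribution: P(Rh+) = 1.
Independent loci: 3/4 × 1 = 3/4.

3/4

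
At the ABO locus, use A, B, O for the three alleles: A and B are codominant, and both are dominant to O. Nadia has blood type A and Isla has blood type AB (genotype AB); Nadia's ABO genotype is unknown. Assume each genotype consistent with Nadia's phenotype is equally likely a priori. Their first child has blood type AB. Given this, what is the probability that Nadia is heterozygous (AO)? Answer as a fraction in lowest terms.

1/3

Possible genotypes: Nadia ∈ {AA, AO}; Isla ∈ {AB}.
Weight each parental genotype pair by prior × P(type-AB child):
  AA × AB: posterior weight 2/3.
  AO × AB: posterior weight 1/3.
Sum the posterior weight over pairs where Nadia is AO: 1/3.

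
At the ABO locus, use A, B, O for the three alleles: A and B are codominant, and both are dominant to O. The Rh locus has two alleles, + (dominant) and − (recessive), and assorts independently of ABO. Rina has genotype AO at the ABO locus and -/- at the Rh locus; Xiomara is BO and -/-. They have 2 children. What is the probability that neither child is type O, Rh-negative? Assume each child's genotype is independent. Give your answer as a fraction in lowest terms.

ABO cross AO × BO → 1/4 O, 1/4 A, 1/4 B, 1/4 AB.
Rh cross -/- × -/- → 1 Rh-; so P(type O, Rh-negative) = 1/4 × 1 = 1/4 per child.
P(not type O, Rh-negative) = 3/4 for one child; (3/4)^2 = 9/16.

9/16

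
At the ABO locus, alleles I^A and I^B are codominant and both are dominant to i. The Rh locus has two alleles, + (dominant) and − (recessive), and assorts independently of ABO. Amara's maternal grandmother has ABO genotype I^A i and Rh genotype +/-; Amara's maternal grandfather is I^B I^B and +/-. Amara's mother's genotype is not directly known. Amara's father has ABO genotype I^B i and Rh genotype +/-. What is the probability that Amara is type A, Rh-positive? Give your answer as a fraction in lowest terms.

3/32

Amara's mother's ABO genotype from I^A i × I^B I^B: 1/2 I^A I^B, 1/2 I^B i.
Crossing each possibility with the father I^B i and summing P(type A): 1/2·1/4 + 1/2·0 = 1/8.
Similarly for Rh via the mother's Rh distribution: P(Rh+) = 3/4.
Independent loci: 1/8 × 3/4 = 3/32.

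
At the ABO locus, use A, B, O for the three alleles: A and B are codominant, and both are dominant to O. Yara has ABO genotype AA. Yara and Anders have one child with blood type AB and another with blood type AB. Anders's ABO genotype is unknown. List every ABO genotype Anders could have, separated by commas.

AB, BB, BO

For each candidate genotype of Anders, check whether crossing it with AA can produce every observed child phenotype.
  AA → possible child types {A} ✗
  AB → possible child types {A, AB} ✓
  AO → possible child types {A} ✗
  BB → possible child types {AB} ✓
  BO → possible child types {A, AB} ✓
  OO → possible child types {A} ✗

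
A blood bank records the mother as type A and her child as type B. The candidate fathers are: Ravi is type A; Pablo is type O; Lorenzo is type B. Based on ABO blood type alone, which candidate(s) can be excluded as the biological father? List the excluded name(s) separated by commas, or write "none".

A candidate is excluded only if no genotype consistent with his phenotype could produce a type B child with a type A mother.
Ravi (type A): no genotype consistent with that phenotype can produce a type-B child with a type-A mother.
Pablo (type O): no genotype consistent with that phenotype can produce a type-B child with a type-A mother.

Ravi, Pablo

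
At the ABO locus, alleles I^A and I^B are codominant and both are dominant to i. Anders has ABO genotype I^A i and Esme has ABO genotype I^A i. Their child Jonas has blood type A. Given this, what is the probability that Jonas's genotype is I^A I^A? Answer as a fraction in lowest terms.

Cross I^A i × I^A i → 1/4 I^A I^A, 1/2 I^A i, 1/4 i i.
Type-A genotypes among offspring: I^A I^A (1/4), I^A i (1/2); total 3/4.
P(I^A I^A | type A) = (1/4) / (3/4) = 1/3.

1/3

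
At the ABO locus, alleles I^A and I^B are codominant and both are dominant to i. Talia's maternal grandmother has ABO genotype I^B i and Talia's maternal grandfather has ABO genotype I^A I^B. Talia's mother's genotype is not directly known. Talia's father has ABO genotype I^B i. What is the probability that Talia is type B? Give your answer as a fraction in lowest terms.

5/8

Talia's mother's ABO genotype from I^B i × I^A I^B: 1/4 I^A I^B, 1/4 I^A i, 1/4 I^B I^B, 1/4 I^B i.
Crossing each possibility with the father I^B i and summing P(type B): 1/4·1/2 + 1/4·1/4 + 1/4·1 + 1/4·3/4 = 5/8.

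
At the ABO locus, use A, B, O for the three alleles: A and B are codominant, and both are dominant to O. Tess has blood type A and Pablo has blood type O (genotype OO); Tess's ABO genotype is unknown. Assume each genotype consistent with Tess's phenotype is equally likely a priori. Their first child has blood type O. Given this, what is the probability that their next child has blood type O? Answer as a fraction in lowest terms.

Possible genotypes: Tess ∈ {AA, AO}; Pablo ∈ {OO}.
Weight each parental genotype pair by prior × P(type-O child):
  AO × OO: posterior weight 1; P(next child type O) = 1/2.
Weighted sum = 1/2.

1/2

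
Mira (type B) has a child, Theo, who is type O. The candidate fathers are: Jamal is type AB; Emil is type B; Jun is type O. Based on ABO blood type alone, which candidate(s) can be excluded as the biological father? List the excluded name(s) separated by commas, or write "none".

A candidate is excluded only if no genotype consistent with his phenotype could produce a type O child with a type B mother.
Jamal (type AB): no genotype consistent with that phenotype can produce a type-O child with a type-B mother.

Jamal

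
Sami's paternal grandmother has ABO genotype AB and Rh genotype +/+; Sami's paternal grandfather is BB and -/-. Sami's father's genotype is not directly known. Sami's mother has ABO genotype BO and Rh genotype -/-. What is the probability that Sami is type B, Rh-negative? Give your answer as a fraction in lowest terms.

3/8

Sami's father's ABO genotype from AB × BB: 1/2 AB, 1/2 BB.
Crossing each possibility with the mother BO and summing P(type B): 1/2·1/2 + 1/2·1 = 3/4.
Similarly for Rh via the father's Rh distribution: P(Rh-) = 1/2.
Independent loci: 3/4 × 1/2 = 3/8.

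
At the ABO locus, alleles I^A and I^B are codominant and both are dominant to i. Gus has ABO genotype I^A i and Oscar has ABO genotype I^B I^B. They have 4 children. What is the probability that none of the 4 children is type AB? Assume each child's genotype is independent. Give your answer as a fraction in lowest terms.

ABO cross I^A i × I^B I^B → 1/2 B, 1/2 AB.
So P(type AB) = 1/2 per child.
P(not type AB) = 1/2 for one child; (1/2)^4 = 1/16.

1/16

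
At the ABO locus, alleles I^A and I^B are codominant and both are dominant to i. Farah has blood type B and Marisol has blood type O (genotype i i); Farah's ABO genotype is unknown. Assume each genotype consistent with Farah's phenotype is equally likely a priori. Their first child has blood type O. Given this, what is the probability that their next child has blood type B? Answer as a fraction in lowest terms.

Possible genotypes: Farah ∈ {I^B I^B, I^B i}; Marisol ∈ {i i}.
Weight each parental genotype pair by prior × P(type-O child):
  I^B i × i i: posterior weight 1; P(next child type B) = 1/2.
Weighted sum = 1/2.

1/2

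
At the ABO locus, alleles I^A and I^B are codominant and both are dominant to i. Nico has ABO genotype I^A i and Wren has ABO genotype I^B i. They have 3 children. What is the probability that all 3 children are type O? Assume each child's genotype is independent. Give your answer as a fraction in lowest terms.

1/64

ABO cross I^A i × I^B i → 1/4 O, 1/4 A, 1/4 B, 1/4 AB.
So P(type O) = 1/4 per child.
All 3 independent: (1/4)^3 = 1/64.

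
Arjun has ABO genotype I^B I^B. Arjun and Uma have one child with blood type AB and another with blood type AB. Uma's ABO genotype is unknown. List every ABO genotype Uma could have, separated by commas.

For each candidate genotype of Uma, check whether crossing it with I^B I^B can produce every observed child phenotype.
  I^A I^A → possible child types {AB} ✓
  I^A I^B → possible child types {B, AB} ✓
  I^A i → possible child types {B, AB} ✓
  I^B I^B → possible child types {B} ✗
  I^B i → possible child types {B} ✗
  i i → possible child types {B} ✗

I^A I^A, I^A I^B, I^A i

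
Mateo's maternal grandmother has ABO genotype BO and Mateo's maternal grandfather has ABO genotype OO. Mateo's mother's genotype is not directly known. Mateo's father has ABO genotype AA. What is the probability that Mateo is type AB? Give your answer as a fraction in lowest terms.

Mateo's mother's ABO genotype from BO × OO: 1/2 BO, 1/2 OO.
Crossing each possibility with the father AA and summing P(type AB): 1/2·1/2 + 1/2·0 = 1/4.

1/4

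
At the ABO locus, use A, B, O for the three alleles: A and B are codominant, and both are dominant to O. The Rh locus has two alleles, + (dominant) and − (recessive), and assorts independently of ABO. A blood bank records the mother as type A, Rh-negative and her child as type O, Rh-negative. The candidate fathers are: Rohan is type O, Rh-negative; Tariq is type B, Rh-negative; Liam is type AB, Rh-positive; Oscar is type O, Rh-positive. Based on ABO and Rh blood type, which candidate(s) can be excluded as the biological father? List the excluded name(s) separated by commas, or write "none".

A candidate is excluded only if no genotype consistent with his phenotype could produce a type O, Rh-negative child with a type A, Rh-negative mother.
Liam (type AB, Rh+): no genotype consistent with that phenotype can produce a type-O Rh- child with a type-A mother.

Liam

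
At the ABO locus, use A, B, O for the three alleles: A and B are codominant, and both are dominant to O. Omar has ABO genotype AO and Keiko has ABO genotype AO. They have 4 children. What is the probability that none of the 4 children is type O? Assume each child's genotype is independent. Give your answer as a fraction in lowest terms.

81/256

ABO cross AO × AO → 1/4 O, 3/4 A.
So P(type O) = 1/4 per child.
P(not type O) = 3/4 for one child; (3/4)^4 = 81/256.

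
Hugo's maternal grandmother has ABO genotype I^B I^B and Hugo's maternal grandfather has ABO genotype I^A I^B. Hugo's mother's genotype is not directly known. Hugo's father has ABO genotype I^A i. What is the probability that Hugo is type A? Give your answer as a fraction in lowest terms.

Hugo's mother's ABO genotype from I^B I^B × I^A I^B: 1/2 I^A I^B, 1/2 I^B I^B.
Crossing each possibility with the father I^A i and summing P(type A): 1/2·1/2 + 1/2·0 = 1/4.

1/4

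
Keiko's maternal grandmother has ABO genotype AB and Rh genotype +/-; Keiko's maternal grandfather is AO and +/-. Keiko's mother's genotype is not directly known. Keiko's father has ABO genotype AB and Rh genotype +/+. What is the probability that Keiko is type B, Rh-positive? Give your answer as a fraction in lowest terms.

Keiko's mother's ABO genotype from AB × AO: 1/4 AA, 1/4 AB, 1/4 AO, 1/4 BO.
Crossing each possibility with the father AB and summing P(type B): 1/4·0 + 1/4·1/4 + 1/4·1/4 + 1/4·1/2 = 1/4.
Similarly for Rh via the mother's Rh distribution: P(Rh+) = 1.
Independent loci: 1/4 × 1 = 1/4.

1/4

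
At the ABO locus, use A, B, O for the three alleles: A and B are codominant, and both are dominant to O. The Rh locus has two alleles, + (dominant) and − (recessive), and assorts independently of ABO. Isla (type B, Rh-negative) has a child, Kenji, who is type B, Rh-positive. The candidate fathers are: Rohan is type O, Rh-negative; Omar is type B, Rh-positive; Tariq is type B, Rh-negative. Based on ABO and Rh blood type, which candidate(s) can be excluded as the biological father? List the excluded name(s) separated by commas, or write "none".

A candidate is excluded only if no genotype consistent with his phenotype could produce a type B, Rh-positive child with a type B, Rh-negative mother.
Rohan (type O, Rh-): no genotype consistent with that phenotype can produce a type-B Rh+ child with a type-B mother.
Tariq (type B, Rh-): no genotype consistent with that phenotype can produce a type-B Rh+ child with a type-B mother.

Rohan, Tariq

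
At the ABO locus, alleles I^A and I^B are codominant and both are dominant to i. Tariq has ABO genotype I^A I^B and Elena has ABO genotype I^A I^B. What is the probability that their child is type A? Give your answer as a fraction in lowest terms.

1/4

ABO cross I^A I^B × I^A I^B → offspring phenotypes: 1/4 A, 1/4 B, 1/2 AB.
So P(type A) = 1/4.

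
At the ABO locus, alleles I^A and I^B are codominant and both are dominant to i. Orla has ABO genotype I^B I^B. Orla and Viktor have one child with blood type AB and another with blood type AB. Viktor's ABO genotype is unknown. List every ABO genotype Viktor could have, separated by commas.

For each candidate genotype of Viktor, check whether crossing it with I^B I^B can produce every observed child phenotype.
  I^A I^A → possible child types {AB} ✓
  I^A I^B → possible child types {B, AB} ✓
  I^A i → possible child types {B, AB} ✓
  I^B I^B → possible child types {B} ✗
  I^B i → possible child types {B} ✗
  i i → possible child types {B} ✗

I^A I^A, I^A I^B, I^A i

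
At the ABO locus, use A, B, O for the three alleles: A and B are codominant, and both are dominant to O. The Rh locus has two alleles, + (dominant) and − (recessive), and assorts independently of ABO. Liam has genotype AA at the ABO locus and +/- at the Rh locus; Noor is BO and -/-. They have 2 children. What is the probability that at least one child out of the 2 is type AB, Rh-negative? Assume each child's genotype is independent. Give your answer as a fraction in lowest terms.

7/16

ABO cross AA × BO → 1/2 A, 1/2 AB.
Rh cross +/- × -/- → 1/2 Rh+, 1/2 Rh-; so P(type AB, Rh-negative) = 1/2 × 1/2 = 1/4 per child.
P(none) = (3/4)^2 = 9/16; P(at least one) = 1 − 9/16 = 7/16.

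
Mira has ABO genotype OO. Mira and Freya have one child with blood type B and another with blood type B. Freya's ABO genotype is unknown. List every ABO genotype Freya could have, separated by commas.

For each candidate genotype of Freya, check whether crossing it with OO can produce every observed child phenotype.
  AA → possible child types {A} ✗
  AB → possible child types {A, B} ✓
  AO → possible child types {O, A} ✗
  BB → possible child types {B} ✓
  BO → possible child types {O, B} ✓
  OO → possible child types {O} ✗

AB, BB, BO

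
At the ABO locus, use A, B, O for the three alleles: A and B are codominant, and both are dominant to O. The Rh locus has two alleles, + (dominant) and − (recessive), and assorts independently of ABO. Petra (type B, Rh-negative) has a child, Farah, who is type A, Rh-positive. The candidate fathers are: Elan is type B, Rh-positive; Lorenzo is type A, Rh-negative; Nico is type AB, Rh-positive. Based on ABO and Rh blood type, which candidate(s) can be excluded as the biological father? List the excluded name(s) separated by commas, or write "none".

A candidate is excluded only if no genotype consistent with his phenotype could produce a type A, Rh-positive child with a type B, Rh-negative mother.
Elan (type B, Rh+): no genotype consistent with that phenotype can produce a type-A Rh+ child with a type-B mother.
Lorenzo (type A, Rh-): no genotype consistent with that phenotype can produce a type-A Rh+ child with a type-B mother.

Elan, Lorenzo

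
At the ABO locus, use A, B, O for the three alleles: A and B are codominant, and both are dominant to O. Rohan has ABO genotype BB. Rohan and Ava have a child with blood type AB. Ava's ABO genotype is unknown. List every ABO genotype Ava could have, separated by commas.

For each candidate genotype of Ava, check whether crossing it with BB can produce every observed child phenotype.
  AA → possible child types {AB} ✓
  AB → possible child types {B, AB} ✓
  AO → possible child types {B, AB} ✓
  BB → possible child types {B} ✗
  BO → possible child types {B} ✗
  OO → possible child types {B} ✗

AA, AB, AO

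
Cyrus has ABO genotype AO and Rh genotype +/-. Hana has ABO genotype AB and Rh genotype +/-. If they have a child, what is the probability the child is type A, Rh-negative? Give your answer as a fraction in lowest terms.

1/8

ABO cross AO × AB → offspring phenotypes: 1/2 A, 1/4 B, 1/4 AB.
Rh cross +/- × +/- → 3/4 Rh+, 1/4 Rh-.
Independent loci: P(type A, Rh-negative) = 1/2 × 1/4 = 1/8.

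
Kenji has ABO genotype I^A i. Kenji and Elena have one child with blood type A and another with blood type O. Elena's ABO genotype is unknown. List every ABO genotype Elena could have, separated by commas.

For each candidate genotype of Elena, check whether crossing it with I^A i can produce every observed child phenotype.
  I^A I^A → possible child types {A} ✗
  I^A I^B → possible child types {A, B, AB} ✗
  I^A i → possible child types {O, A} ✓
  I^B I^B → possible child types {B, AB} ✗
  I^B i → possible child types {O, A, B, AB} ✓
  i i → possible child types {O, A} ✓

I^A i, I^B i, i i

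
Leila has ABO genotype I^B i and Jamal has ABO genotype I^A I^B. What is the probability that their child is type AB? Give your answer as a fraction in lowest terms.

ABO cross I^B i × I^A I^B → offspring phenotypes: 1/4 A, 1/2 B, 1/4 AB.
So P(type AB) = 1/4.

1/4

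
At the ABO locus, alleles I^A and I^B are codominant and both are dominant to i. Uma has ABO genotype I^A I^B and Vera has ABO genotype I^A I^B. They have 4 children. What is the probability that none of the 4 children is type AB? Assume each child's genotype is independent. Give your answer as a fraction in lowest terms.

ABO cross I^A I^B × I^A I^B → 1/4 A, 1/4 B, 1/2 AB.
So P(type AB) = 1/2 per child.
P(not type AB) = 1/2 for one child; (1/2)^4 = 1/16.

1/16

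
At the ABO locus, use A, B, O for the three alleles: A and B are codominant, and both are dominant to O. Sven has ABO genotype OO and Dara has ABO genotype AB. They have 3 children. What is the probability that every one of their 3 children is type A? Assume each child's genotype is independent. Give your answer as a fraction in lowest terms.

1/8

ABO cross OO × AB → 1/2 A, 1/2 B.
So P(type A) = 1/2 per child.
All 3 independent: (1/2)^3 = 1/8.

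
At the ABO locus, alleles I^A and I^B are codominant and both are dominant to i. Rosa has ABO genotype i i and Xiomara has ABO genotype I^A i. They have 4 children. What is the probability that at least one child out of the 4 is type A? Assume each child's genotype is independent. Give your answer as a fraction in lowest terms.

ABO cross i i × I^A i → 1/2 O, 1/2 A.
So P(type A) = 1/2 per child.
P(none) = (1/2)^4 = 1/16; P(at least one) = 1 − 1/16 = 15/16.

15/16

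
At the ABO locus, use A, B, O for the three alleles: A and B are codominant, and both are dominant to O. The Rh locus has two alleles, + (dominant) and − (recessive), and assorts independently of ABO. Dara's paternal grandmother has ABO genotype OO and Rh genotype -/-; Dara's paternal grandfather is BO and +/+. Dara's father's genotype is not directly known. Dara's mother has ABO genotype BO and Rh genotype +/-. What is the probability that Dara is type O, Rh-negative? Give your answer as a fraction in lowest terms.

3/32

Dara's father's ABO genotype from OO × BO: 1/2 BO, 1/2 OO.
Crossing each possibility with the mother BO and summing P(type O): 1/2·1/4 + 1/2·1/2 = 3/8.
Similarly for Rh via the father's Rh distribution: P(Rh-) = 1/4.
Independent loci: 3/8 × 1/4 = 3/32.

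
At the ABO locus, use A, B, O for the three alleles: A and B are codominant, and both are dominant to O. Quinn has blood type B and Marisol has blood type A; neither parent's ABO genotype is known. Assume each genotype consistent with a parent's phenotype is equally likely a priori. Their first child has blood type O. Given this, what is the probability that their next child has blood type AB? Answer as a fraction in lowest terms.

1/4

Possible genotypes: Quinn ∈ {BB, BO}; Marisol ∈ {AA, AO}.
Weight each parental genotype pair by prior × P(type-O child):
  BO × AO: posterior weight 1; P(next child type AB) = 1/4.
Weighted sum = 1/4.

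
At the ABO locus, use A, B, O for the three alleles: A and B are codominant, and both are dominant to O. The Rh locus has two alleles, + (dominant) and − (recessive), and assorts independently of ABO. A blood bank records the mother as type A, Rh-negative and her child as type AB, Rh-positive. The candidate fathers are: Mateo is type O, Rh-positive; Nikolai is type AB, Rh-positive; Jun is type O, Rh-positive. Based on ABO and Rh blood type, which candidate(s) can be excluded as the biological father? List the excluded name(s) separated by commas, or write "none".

A candidate is excluded only if no genotype consistent with his phenotype could produce a type AB, Rh-positive child with a type A, Rh-negative mother.
Mateo (type O, Rh+): no genotype consistent with that phenotype can produce a type-AB Rh+ child with a type-A mother.
Jun (type O, Rh+): no genotype consistent with that phenotype can produce a type-AB Rh+ child with a type-A mother.

Mateo, Jun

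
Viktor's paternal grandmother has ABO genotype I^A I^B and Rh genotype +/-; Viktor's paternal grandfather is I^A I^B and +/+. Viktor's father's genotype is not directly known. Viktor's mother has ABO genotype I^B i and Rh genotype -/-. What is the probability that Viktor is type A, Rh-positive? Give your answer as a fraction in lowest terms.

3/16

Viktor's father's ABO genotype from I^A I^B × I^A I^B: 1/4 I^A I^A, 1/2 I^A I^B, 1/4 I^B I^B.
Crossing each possibility with the mother I^B i and summing P(type A): 1/4·1/2 + 1/2·1/4 + 1/4·0 = 1/4.
Similarly for Rh via the father's Rh distribution: P(Rh+) = 3/4.
Independent loci: 1/4 × 3/4 = 3/16.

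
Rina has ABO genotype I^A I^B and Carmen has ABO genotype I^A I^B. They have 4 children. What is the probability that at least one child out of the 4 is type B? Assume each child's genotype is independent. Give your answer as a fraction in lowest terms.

175/256

ABO cross I^A I^B × I^A I^B → 1/4 A, 1/4 B, 1/2 AB.
So P(type B) = 1/4 per child.
P(none) = (3/4)^4 = 81/256; P(at least one) = 1 − 81/256 = 175/256.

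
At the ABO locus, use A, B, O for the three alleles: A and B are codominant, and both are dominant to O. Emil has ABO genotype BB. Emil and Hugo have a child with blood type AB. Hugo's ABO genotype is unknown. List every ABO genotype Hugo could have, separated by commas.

AA, AB, AO

For each candidate genotype of Hugo, check whether crossing it with BB can produce every observed child phenotype.
  AA → possible child types {AB} ✓
  AB → possible child types {B, AB} ✓
  AO → possible child types {B, AB} ✓
  BB → possible child types {B} ✗
  BO → possible child types {B} ✗
  OO → possible child types {B} ✗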